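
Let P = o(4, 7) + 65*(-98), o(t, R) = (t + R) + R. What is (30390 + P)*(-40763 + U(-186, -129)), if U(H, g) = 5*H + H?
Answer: -1006687402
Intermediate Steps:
o(t, R) = t + 2*R (o(t, R) = (R + t) + R = t + 2*R)
P = -6352 (P = (4 + 2*7) + 65*(-98) = (4 + 14) - 6370 = 18 - 6370 = -6352)
U(H, g) = 6*H
(30390 + P)*(-40763 + U(-186, -129)) = (30390 - 6352)*(-40763 + 6*(-186)) = 24038*(-40763 - 1116) = 24038*(-41879) = -1006687402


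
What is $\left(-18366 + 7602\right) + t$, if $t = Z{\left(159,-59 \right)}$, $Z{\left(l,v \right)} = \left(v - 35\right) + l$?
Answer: $-10699$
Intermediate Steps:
$Z{\left(l,v \right)} = -35 + l + v$ ($Z{\left(l,v \right)} = \left(-35 + v\right) + l = -35 + l + v$)
$t = 65$ ($t = -35 + 159 - 59 = 65$)
$\left(-18366 + 7602\right) + t = \left(-18366 + 7602\right) + 65 = -10764 + 65 = -10699$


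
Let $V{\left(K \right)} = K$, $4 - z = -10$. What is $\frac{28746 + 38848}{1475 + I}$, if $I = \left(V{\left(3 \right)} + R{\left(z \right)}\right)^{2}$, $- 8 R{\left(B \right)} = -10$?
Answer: $\frac{1081504}{23889} \approx 45.272$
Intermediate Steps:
$z = 14$ ($z = 4 - -10 = 4 + 10 = 14$)
$R{\left(B \right)} = \frac{5}{4}$ ($R{\left(B \right)} = \left(- \frac{1}{8}\right) \left(-10\right) = \frac{5}{4}$)
$I = \frac{289}{16}$ ($I = \left(3 + \frac{5}{4}\right)^{2} = \left(\frac{17}{4}\right)^{2} = \frac{289}{16} \approx 18.063$)
$\frac{28746 + 38848}{1475 + I} = \frac{28746 + 38848}{1475 + \frac{289}{16}} = \frac{67594}{\frac{23889}{16}} = 67594 \cdot \frac{16}{23889} = \frac{1081504}{23889}$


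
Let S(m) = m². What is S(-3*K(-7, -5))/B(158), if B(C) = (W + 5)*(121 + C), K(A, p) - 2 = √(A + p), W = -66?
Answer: 8/1891 - 8*I*√3/1891 ≈ 0.0042306 - 0.0073276*I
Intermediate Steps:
K(A, p) = 2 + √(A + p)
B(C) = -7381 - 61*C (B(C) = (-66 + 5)*(121 + C) = -61*(121 + C) = -7381 - 61*C)
S(-3*K(-7, -5))/B(158) = (-3*(2 + √(-7 - 5)))²/(-7381 - 61*158) = (-3*(2 + √(-12)))²/(-7381 - 9638) = (-3*(2 + 2*I*√3))²/(-17019) = (-6 - 6*I*√3)²*(-1/17019) = -(-6 - 6*I*√3)²/17019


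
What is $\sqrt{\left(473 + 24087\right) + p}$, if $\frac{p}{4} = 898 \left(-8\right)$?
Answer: $12 i \sqrt{29} \approx 64.622 i$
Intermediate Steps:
$p = -28736$ ($p = 4 \cdot 898 \left(-8\right) = 4 \left(-7184\right) = -28736$)
$\sqrt{\left(473 + 24087\right) + p} = \sqrt{\left(473 + 24087\right) - 28736} = \sqrt{24560 - 28736} = \sqrt{-4176} = 12 i \sqrt{29}$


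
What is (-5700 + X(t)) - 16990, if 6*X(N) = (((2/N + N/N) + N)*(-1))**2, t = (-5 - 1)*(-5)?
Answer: -15207172/675 ≈ -22529.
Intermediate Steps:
t = 30 (t = -6*(-5) = 30)
X(N) = (-1 - N - 2/N)**2/6 (X(N) = (((2/N + N/N) + N)*(-1))**2/6 = (((2/N + 1) + N)*(-1))**2/6 = (((1 + 2/N) + N)*(-1))**2/6 = ((1 + N + 2/N)*(-1))**2/6 = (-1 - N - 2/N)**2/6)
(-5700 + X(t)) - 16990 = (-5700 + (1/6)*(2 + 30 + 30**2)**2/30**2) - 16990 = (-5700 + (1/6)*(1/900)*(2 + 30 + 900)**2) - 16990 = (-5700 + (1/6)*(1/900)*932**2) - 16990 = (-5700 + (1/6)*(1/900)*868624) - 16990 = (-5700 + 108578/675) - 16990 = -3738922/675 - 16990 = -15207172/675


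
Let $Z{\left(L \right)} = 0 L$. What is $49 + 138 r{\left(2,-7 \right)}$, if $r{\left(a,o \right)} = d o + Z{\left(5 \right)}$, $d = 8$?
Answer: $-7679$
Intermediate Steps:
$Z{\left(L \right)} = 0$
$r{\left(a,o \right)} = 8 o$ ($r{\left(a,o \right)} = 8 o + 0 = 8 o$)
$49 + 138 r{\left(2,-7 \right)} = 49 + 138 \cdot 8 \left(-7\right) = 49 + 138 \left(-56\right) = 49 - 7728 = -7679$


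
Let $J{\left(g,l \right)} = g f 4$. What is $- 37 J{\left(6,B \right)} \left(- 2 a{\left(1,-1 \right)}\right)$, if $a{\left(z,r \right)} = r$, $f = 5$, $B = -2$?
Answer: $-8880$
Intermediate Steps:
$J{\left(g,l \right)} = 20 g$ ($J{\left(g,l \right)} = g 5 \cdot 4 = 5 g 4 = 20 g$)
$- 37 J{\left(6,B \right)} \left(- 2 a{\left(1,-1 \right)}\right) = - 37 \cdot 20 \cdot 6 \left(\left(-2\right) \left(-1\right)\right) = \left(-37\right) 120 \cdot 2 = \left(-4440\right) 2 = -8880$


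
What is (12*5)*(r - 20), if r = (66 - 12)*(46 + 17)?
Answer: 202920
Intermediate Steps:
r = 3402 (r = 54*63 = 3402)
(12*5)*(r - 20) = (12*5)*(3402 - 20) = 60*3382 = 202920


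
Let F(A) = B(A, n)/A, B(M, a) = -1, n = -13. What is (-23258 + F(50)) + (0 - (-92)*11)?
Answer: -1112301/50 ≈ -22246.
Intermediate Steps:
F(A) = -1/A
(-23258 + F(50)) + (0 - (-92)*11) = (-23258 - 1/50) + (0 - (-92)*11) = (-23258 - 1*1/50) + (0 - 46*(-22)) = (-23258 - 1/50) + (0 + 1012) = -1162901/50 + 1012 = -1112301/50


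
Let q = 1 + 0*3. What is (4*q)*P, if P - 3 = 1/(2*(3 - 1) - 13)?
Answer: 104/9 ≈ 11.556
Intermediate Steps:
q = 1 (q = 1 + 0 = 1)
P = 26/9 (P = 3 + 1/(2*(3 - 1) - 13) = 3 + 1/(2*2 - 13) = 3 + 1/(4 - 13) = 3 + 1/(-9) = 3 - 1/9 = 26/9 ≈ 2.8889)
(4*q)*P = (4*1)*(26/9) = 4*(26/9) = 104/9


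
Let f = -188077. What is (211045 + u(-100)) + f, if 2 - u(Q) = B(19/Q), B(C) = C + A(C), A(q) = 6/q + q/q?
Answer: 43701461/1900 ≈ 23001.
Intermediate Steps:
A(q) = 1 + 6/q (A(q) = 6/q + 1 = 1 + 6/q)
B(C) = C + (6 + C)/C
u(Q) = 1 - 19/Q - 6*Q/19 (u(Q) = 2 - (1 + 19/Q + 6/((19/Q))) = 2 - (1 + 19/Q + 6*(Q/19)) = 2 - (1 + 19/Q + 6*Q/19) = 2 + (-1 - 19/Q - 6*Q/19) = 1 - 19/Q - 6*Q/19)
(211045 + u(-100)) + f = (211045 + (1 - 19/(-100) - 6/19*(-100))) - 188077 = (211045 + (1 - 19*(-1/100) + 600/19)) - 188077 = (211045 + (1 + 19/100 + 600/19)) - 188077 = (211045 + 62261/1900) - 188077 = 401047761/1900 - 188077 = 43701461/1900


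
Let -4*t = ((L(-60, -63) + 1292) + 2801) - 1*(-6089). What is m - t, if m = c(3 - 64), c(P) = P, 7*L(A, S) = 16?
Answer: 34791/14 ≈ 2485.1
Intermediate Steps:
L(A, S) = 16/7 (L(A, S) = (1/7)*16 = 16/7)
m = -61 (m = 3 - 64 = -61)
t = -35645/14 (t = -(((16/7 + 1292) + 2801) - 1*(-6089))/4 = -((9060/7 + 2801) + 6089)/4 = -(28667/7 + 6089)/4 = -1/4*71290/7 = -35645/14 ≈ -2546.1)
m - t = -61 - 1*(-35645/14) = -61 + 35645/14 = 34791/14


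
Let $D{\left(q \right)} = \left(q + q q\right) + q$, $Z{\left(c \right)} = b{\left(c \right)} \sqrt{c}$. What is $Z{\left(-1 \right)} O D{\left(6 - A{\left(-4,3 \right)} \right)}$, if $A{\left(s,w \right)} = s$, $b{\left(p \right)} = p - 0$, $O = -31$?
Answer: $3720 i \approx 3720.0 i$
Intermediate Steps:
$b{\left(p \right)} = p$ ($b{\left(p \right)} = p + 0 = p$)
$Z{\left(c \right)} = c^{\frac{3}{2}}$ ($Z{\left(c \right)} = c \sqrt{c} = c^{\frac{3}{2}}$)
$D{\left(q \right)} = q^{2} + 2 q$ ($D{\left(q \right)} = \left(q + q^{2}\right) + q = q^{2} + 2 q$)
$Z{\left(-1 \right)} O D{\left(6 - A{\left(-4,3 \right)} \right)} = \left(-1\right)^{\frac{3}{2}} \left(-31\right) \left(6 - -4\right) \left(2 + \left(6 - -4\right)\right) = - i \left(-31\right) \left(6 + 4\right) \left(2 + \left(6 + 4\right)\right) = 31 i 10 \left(2 + 10\right) = 31 i 10 \cdot 12 = 31 i 120 = 3720 i$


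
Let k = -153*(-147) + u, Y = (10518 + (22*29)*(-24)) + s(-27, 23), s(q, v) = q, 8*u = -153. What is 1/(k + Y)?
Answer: 8/141207 ≈ 5.6654e-5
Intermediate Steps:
u = -153/8 (u = (⅛)*(-153) = -153/8 ≈ -19.125)
Y = -4821 (Y = (10518 + (22*29)*(-24)) - 27 = (10518 + 638*(-24)) - 27 = (10518 - 15312) - 27 = -4794 - 27 = -4821)
k = 179775/8 (k = -153*(-147) - 153/8 = 22491 - 153/8 = 179775/8 ≈ 22472.)
1/(k + Y) = 1/(179775/8 - 4821) = 1/(141207/8) = 8/141207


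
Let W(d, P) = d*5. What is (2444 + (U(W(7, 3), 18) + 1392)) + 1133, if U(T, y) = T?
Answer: 5004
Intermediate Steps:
W(d, P) = 5*d
(2444 + (U(W(7, 3), 18) + 1392)) + 1133 = (2444 + (5*7 + 1392)) + 1133 = (2444 + (35 + 1392)) + 1133 = (2444 + 1427) + 1133 = 3871 + 1133 = 5004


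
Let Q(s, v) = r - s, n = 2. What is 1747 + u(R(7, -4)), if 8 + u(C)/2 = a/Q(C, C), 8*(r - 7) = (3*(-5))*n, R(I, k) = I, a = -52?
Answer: 26381/15 ≈ 1758.7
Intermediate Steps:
r = 13/4 (r = 7 + ((3*(-5))*2)/8 = 7 + (-15*2)/8 = 7 + (⅛)*(-30) = 7 - 15/4 = 13/4 ≈ 3.2500)
Q(s, v) = 13/4 - s
u(C) = -16 - 104/(13/4 - C) (u(C) = -16 + 2*(-52/(13/4 - C)) = -16 - 104/(13/4 - C))
1747 + u(R(7, -4)) = 1747 + 16*(39 - 4*7)/(-13 + 4*7) = 1747 + 16*(39 - 28)/(-13 + 28) = 1747 + 16*11/15 = 1747 + 16*(1/15)*11 = 1747 + 176/15 = 26381/15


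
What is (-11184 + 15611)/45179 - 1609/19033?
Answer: 11566080/859891907 ≈ 0.013451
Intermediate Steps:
(-11184 + 15611)/45179 - 1609/19033 = 4427*(1/45179) - 1609*1/19033 = 4427/45179 - 1609/19033 = 11566080/859891907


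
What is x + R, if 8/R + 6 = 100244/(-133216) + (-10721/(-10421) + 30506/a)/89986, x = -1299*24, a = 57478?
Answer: -94476168137385579693400/3030298241888538331 ≈ -31177.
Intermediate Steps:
x = -31176
R = -3590148268508686144/3030298241888538331 (R = 8/(-6 + (100244/(-133216) + (-10721/(-10421) + 30506/57478)/89986)) = 8/(-6 + (100244*(-1/133216) + (-10721*(-1/10421) + 30506*(1/57478))*(1/89986))) = 8/(-6 + (-25061/33304 + (10721/10421 + 15253/28739)*(1/89986))) = 8/(-6 + (-25061/33304 + (467062332/299489119)*(1/89986))) = 8/(-6 + (-25061/33304 + 233531166/13474913931167)) = 8/(-6 - 337687040507023723/448768533563585768) = 8/(-3030298241888538331/448768533563585768) = 8*(-448768533563585768/3030298241888538331) = -3590148268508686144/3030298241888538331 ≈ -1.1848)
x + R = -31176 - 3590148268508686144/3030298241888538331 = -94476168137385579693400/3030298241888538331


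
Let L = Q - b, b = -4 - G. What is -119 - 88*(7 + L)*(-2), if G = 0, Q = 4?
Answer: 2521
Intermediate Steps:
b = -4 (b = -4 - 1*0 = -4 + 0 = -4)
L = 8 (L = 4 - 1*(-4) = 4 + 4 = 8)
-119 - 88*(7 + L)*(-2) = -119 - 88*(7 + 8)*(-2) = -119 - 1320*(-2) = -119 - 88*(-30) = -119 + 2640 = 2521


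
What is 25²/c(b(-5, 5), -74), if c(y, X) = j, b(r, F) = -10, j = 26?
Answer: 625/26 ≈ 24.038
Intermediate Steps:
c(y, X) = 26
25²/c(b(-5, 5), -74) = 25²/26 = 625*(1/26) = 625/26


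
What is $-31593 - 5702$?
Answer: $-37295$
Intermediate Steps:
$-31593 - 5702 = -37295$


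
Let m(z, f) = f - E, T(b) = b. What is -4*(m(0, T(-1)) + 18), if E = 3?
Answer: -56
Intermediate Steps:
m(z, f) = -3 + f (m(z, f) = f - 1*3 = f - 3 = -3 + f)
-4*(m(0, T(-1)) + 18) = -4*((-3 - 1) + 18) = -4*(-4 + 18) = -4*14 = -56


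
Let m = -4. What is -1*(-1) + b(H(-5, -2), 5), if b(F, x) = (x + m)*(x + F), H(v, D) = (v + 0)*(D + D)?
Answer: 26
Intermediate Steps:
H(v, D) = 2*D*v (H(v, D) = v*(2*D) = 2*D*v)
b(F, x) = (-4 + x)*(F + x) (b(F, x) = (x - 4)*(x + F) = (-4 + x)*(F + x))
-1*(-1) + b(H(-5, -2), 5) = -1*(-1) + (5² - 8*(-2)*(-5) - 4*5 + (2*(-2)*(-5))*5) = 1 + (25 - 4*20 - 20 + 20*5) = 1 + (25 - 80 - 20 + 100) = 1 + 25 = 26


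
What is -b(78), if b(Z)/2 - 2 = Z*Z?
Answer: -12172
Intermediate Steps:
b(Z) = 4 + 2*Z² (b(Z) = 4 + 2*(Z*Z) = 4 + 2*Z²)
-b(78) = -(4 + 2*78²) = -(4 + 2*6084) = -(4 + 12168) = -1*12172 = -12172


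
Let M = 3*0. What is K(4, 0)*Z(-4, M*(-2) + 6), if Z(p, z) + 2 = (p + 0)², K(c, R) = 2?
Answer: 28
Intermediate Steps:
M = 0
Z(p, z) = -2 + p² (Z(p, z) = -2 + (p + 0)² = -2 + p²)
K(4, 0)*Z(-4, M*(-2) + 6) = 2*(-2 + (-4)²) = 2*(-2 + 16) = 2*14 = 28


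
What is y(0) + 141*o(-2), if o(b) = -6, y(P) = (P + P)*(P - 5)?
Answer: -846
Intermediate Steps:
y(P) = 2*P*(-5 + P) (y(P) = (2*P)*(-5 + P) = 2*P*(-5 + P))
y(0) + 141*o(-2) = 2*0*(-5 + 0) + 141*(-6) = 2*0*(-5) - 846 = 0 - 846 = -846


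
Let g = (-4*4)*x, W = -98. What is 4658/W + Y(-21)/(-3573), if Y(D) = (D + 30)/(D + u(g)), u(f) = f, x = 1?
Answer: -34210632/719761 ≈ -47.531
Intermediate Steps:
g = -16 (g = -4*4*1 = -16*1 = -16)
Y(D) = (30 + D)/(-16 + D) (Y(D) = (D + 30)/(D - 16) = (30 + D)/(-16 + D))
4658/W + Y(-21)/(-3573) = 4658/(-98) + ((30 - 21)/(-16 - 21))/(-3573) = 4658*(-1/98) + (9/(-37))*(-1/3573) = -2329/49 - 1/37*9*(-1/3573) = -2329/49 - 9/37*(-1/3573) = -2329/49 + 1/14689 = -34210632/719761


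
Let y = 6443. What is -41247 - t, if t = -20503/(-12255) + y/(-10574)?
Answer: -314417902891/7622610 ≈ -41248.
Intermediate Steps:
t = 8108221/7622610 (t = -20503/(-12255) + 6443/(-10574) = -20503*(-1/12255) + 6443*(-1/10574) = 20503/12255 - 379/622 = 8108221/7622610 ≈ 1.0637)
-41247 - t = -41247 - 1*8108221/7622610 = -41247 - 8108221/7622610 = -314417902891/7622610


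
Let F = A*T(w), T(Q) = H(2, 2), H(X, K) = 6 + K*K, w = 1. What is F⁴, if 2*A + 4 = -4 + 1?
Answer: 1500625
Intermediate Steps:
H(X, K) = 6 + K²
T(Q) = 10 (T(Q) = 6 + 2² = 6 + 4 = 10)
A = -7/2 (A = -2 + (-4 + 1)/2 = -2 + (½)*(-3) = -2 - 3/2 = -7/2 ≈ -3.5000)
F = -35 (F = -7/2*10 = -35)
F⁴ = (-35)⁴ = 1500625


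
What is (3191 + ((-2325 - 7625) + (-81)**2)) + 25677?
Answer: 25479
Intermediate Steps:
(3191 + ((-2325 - 7625) + (-81)**2)) + 25677 = (3191 + (-9950 + 6561)) + 25677 = (3191 - 3389) + 25677 = -198 + 25677 = 25479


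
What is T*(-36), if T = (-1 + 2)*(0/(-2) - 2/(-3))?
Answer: -24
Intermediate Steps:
T = 2/3 (T = 1*(0*(-1/2) - 2*(-1/3)) = 1*(0 + 2/3) = 1*(2/3) = 2/3 ≈ 0.66667)
T*(-36) = (2/3)*(-36) = -24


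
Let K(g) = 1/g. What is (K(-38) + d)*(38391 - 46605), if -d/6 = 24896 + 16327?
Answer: 38601056415/19 ≈ 2.0316e+9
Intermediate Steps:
d = -247338 (d = -6*(24896 + 16327) = -6*41223 = -247338)
(K(-38) + d)*(38391 - 46605) = (1/(-38) - 247338)*(38391 - 46605) = (-1/38 - 247338)*(-8214) = -9398845/38*(-8214) = 38601056415/19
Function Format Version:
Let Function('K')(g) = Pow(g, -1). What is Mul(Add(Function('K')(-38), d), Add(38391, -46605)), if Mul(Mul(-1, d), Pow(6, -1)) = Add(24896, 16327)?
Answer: Rational(38601056415, 19) ≈ 2.0316e+9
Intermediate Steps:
d = -247338 (d = Mul(-6, Add(24896, 16327)) = Mul(-6, 41223) = -247338)
Mul(Add(Function('K')(-38), d), Add(38391, -46605)) = Mul(Add(Pow(-38, -1), -247338), Add(38391, -46605)) = Mul(Add(Rational(-1, 38), -247338), -8214) = Mul(Rational(-9398845, 38), -8214) = Rational(38601056415, 19)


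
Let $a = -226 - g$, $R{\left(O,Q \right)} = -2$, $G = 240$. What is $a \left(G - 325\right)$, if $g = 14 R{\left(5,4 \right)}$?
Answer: $16830$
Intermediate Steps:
$g = -28$ ($g = 14 \left(-2\right) = -28$)
$a = -198$ ($a = -226 - -28 = -226 + 28 = -198$)
$a \left(G - 325\right) = - 198 \left(240 - 325\right) = \left(-198\right) \left(-85\right) = 16830$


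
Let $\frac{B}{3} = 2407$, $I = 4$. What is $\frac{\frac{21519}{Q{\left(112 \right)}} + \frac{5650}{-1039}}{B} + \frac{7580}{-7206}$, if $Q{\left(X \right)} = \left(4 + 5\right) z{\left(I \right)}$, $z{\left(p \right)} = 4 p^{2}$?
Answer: $- \frac{604062453431}{576681306816} \approx -1.0475$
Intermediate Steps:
$B = 7221$ ($B = 3 \cdot 2407 = 7221$)
$Q{\left(X \right)} = 576$ ($Q{\left(X \right)} = \left(4 + 5\right) 4 \cdot 4^{2} = 9 \cdot 4 \cdot 16 = 9 \cdot 64 = 576$)
$\frac{\frac{21519}{Q{\left(112 \right)}} + \frac{5650}{-1039}}{B} + \frac{7580}{-7206} = \frac{\frac{21519}{576} + \frac{5650}{-1039}}{7221} + \frac{7580}{-7206} = \left(21519 \cdot \frac{1}{576} + 5650 \left(- \frac{1}{1039}\right)\right) \frac{1}{7221} + 7580 \left(- \frac{1}{7206}\right) = \left(\frac{2391}{64} - \frac{5650}{1039}\right) \frac{1}{7221} - \frac{3790}{3603} = \frac{2122649}{66496} \cdot \frac{1}{7221} - \frac{3790}{3603} = \frac{2122649}{480167616} - \frac{3790}{3603} = - \frac{604062453431}{576681306816}$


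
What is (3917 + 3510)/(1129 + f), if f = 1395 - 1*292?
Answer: 7427/2232 ≈ 3.3275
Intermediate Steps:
f = 1103 (f = 1395 - 292 = 1103)
(3917 + 3510)/(1129 + f) = (3917 + 3510)/(1129 + 1103) = 7427/2232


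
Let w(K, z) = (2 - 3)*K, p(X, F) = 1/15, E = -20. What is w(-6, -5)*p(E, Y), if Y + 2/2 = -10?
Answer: ⅖ ≈ 0.40000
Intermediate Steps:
Y = -11 (Y = -1 - 10 = -11)
p(X, F) = 1/15
w(K, z) = -K
w(-6, -5)*p(E, Y) = -1*(-6)*(1/15) = 6*(1/15) = ⅖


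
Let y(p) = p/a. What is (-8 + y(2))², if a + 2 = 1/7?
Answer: 13924/169 ≈ 82.391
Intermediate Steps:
a = -13/7 (a = -2 + 1/7 = -2 + ⅐ = -13/7 ≈ -1.8571)
y(p) = -7*p/13 (y(p) = p/(-13/7) = p*(-7/13) = -7*p/13)
(-8 + y(2))² = (-8 - 7/13*2)² = (-8 - 14/13)² = (-118/13)² = 13924/169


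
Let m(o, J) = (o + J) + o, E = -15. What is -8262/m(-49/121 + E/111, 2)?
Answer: -18494487/2059 ≈ -8982.3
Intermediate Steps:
m(o, J) = J + 2*o (m(o, J) = (J + o) + o = J + 2*o)
-8262/m(-49/121 + E/111, 2) = -8262/(2 + 2*(-49/121 - 15/111)) = -8262/(2 + 2*(-49*1/121 - 15*1/111)) = -8262/(2 + 2*(-49/121 - 5/37)) = -8262/(2 + 2*(-2418/4477)) = -8262/(2 - 4836/4477) = -8262/4118/4477 = -8262*4477/4118 = -18494487/2059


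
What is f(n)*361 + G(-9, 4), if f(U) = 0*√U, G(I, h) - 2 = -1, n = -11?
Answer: 1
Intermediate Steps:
G(I, h) = 1 (G(I, h) = 2 - 1 = 1)
f(U) = 0
f(n)*361 + G(-9, 4) = 0*361 + 1 = 0 + 1 = 1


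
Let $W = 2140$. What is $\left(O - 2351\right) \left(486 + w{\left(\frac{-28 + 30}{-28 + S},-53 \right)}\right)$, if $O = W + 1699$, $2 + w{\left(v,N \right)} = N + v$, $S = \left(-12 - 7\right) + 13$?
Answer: $\frac{10901088}{17} \approx 6.4124 \cdot 10^{5}$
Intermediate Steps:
$S = -6$ ($S = -19 + 13 = -6$)
$w{\left(v,N \right)} = -2 + N + v$ ($w{\left(v,N \right)} = -2 + \left(N + v\right) = -2 + N + v$)
$O = 3839$ ($O = 2140 + 1699 = 3839$)
$\left(O - 2351\right) \left(486 + w{\left(\frac{-28 + 30}{-28 + S},-53 \right)}\right) = \left(3839 - 2351\right) \left(486 - \left(55 - \frac{-28 + 30}{-28 - 6}\right)\right) = 1488 \left(486 - \left(55 + \frac{1}{17}\right)\right) = 1488 \left(486 - \frac{936}{17}\right) = 1488 \cdot \frac{7326}{17} = \frac{10901088}{17}$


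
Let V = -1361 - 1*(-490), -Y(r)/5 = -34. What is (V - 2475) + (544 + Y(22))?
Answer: -2632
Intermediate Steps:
Y(r) = 170 (Y(r) = -5*(-34) = 170)
V = -871 (V = -1361 + 490 = -871)
(V - 2475) + (544 + Y(22)) = (-871 - 2475) + (544 + 170) = -3346 + 714 = -2632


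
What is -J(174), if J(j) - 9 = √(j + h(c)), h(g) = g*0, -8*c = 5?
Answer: -9 - √174 ≈ -22.191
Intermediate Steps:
c = -5/8 (c = -⅛*5 = -5/8 ≈ -0.62500)
h(g) = 0
J(j) = 9 + √j (J(j) = 9 + √(j + 0) = 9 + √j)
-J(174) = -(9 + √174) = -9 - √174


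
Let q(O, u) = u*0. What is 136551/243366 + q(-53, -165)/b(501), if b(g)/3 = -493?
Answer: 45517/81122 ≈ 0.56109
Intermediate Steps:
q(O, u) = 0
b(g) = -1479 (b(g) = 3*(-493) = -1479)
136551/243366 + q(-53, -165)/b(501) = 136551/243366 + 0/(-1479) = 136551*(1/243366) + 0*(-1/1479) = 45517/81122 + 0 = 45517/81122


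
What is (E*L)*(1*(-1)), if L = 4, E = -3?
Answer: 12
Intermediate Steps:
(E*L)*(1*(-1)) = (-3*4)*(1*(-1)) = -12*(-1) = 12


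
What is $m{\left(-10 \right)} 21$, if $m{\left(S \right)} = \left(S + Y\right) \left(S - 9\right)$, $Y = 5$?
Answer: $1995$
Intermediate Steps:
$m{\left(S \right)} = \left(-9 + S\right) \left(5 + S\right)$ ($m{\left(S \right)} = \left(S + 5\right) \left(S - 9\right) = \left(5 + S\right) \left(-9 + S\right) = \left(-9 + S\right) \left(5 + S\right)$)
$m{\left(-10 \right)} 21 = \left(-45 + \left(-10\right)^{2} - -40\right) 21 = \left(-45 + 100 + 40\right) 21 = 95 \cdot 21 = 1995$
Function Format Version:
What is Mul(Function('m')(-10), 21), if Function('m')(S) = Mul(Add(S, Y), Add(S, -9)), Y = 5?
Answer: 1995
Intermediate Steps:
Function('m')(S) = Mul(Add(-9, S), Add(5, S)) (Function('m')(S) = Mul(Add(S, 5), Add(S, -9)) = Mul(Add(5, S), Add(-9, S)) = Mul(Add(-9, S), Add(5, S)))
Mul(Function('m')(-10), 21) = Mul(Add(-45, Pow(-10, 2), Mul(-4, -10)), 21) = Mul(Add(-45, 100, 40), 21) = Mul(95, 21) = 1995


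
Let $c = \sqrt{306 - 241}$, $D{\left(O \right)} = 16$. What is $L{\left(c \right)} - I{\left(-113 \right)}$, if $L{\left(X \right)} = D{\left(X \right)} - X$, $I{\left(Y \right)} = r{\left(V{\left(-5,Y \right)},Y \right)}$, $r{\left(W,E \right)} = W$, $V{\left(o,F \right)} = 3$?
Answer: $13 - \sqrt{65} \approx 4.9377$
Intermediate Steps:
$I{\left(Y \right)} = 3$
$c = \sqrt{65} \approx 8.0623$
$L{\left(X \right)} = 16 - X$
$L{\left(c \right)} - I{\left(-113 \right)} = \left(16 - \sqrt{65}\right) - 3 = 13 - \sqrt{65}$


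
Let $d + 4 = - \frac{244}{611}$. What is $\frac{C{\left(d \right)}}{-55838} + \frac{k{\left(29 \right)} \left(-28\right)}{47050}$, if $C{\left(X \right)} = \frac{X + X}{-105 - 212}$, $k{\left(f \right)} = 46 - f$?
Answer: $- \frac{1287059505214}{127212551479325} \approx -0.010117$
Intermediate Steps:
$d = - \frac{2688}{611}$ ($d = -4 - \frac{244}{611} = - \frac{2688}{611} \approx -4.3993$)
$C{\left(X \right)} = - \frac{2 X}{317}$ ($C{\left(X \right)} = \frac{2 X}{-105 - 212} = \frac{2 X}{-317} = 2 X \left(- \frac{1}{317}\right) = - \frac{2 X}{317}$)
$\frac{C{\left(d \right)}}{-55838} + \frac{k{\left(29 \right)} \left(-28\right)}{47050} = \frac{\left(- \frac{2}{317}\right) \left(- \frac{2688}{611}\right)}{-55838} + \frac{\left(46 - 29\right) \left(-28\right)}{47050} = \frac{5376}{193687} \left(- \frac{1}{55838}\right) + \left(46 - 29\right) \left(-28\right) \frac{1}{47050} = - \frac{2688}{5407547353} + 17 \left(-28\right) \frac{1}{47050} = - \frac{2688}{5407547353} - \frac{238}{23525} = - \frac{1287059505214}{127212551479325}$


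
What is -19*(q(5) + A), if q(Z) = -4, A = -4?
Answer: 152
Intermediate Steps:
-19*(q(5) + A) = -19*(-4 - 4) = -19*(-8) = 152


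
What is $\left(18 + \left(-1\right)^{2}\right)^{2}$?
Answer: $361$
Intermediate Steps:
$\left(18 + \left(-1\right)^{2}\right)^{2} = \left(18 + 1\right)^{2} = 19^{2} = 361$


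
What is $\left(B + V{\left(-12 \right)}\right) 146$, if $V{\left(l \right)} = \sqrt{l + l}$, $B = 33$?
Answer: $4818 + 292 i \sqrt{6} \approx 4818.0 + 715.25 i$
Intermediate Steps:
$V{\left(l \right)} = \sqrt{2} \sqrt{l}$ ($V{\left(l \right)} = \sqrt{2 l} = \sqrt{2} \sqrt{l}$)
$\left(B + V{\left(-12 \right)}\right) 146 = \left(33 + \sqrt{2} \sqrt{-12}\right) 146 = \left(33 + \sqrt{2} \cdot 2 i \sqrt{3}\right) 146 = \left(33 + 2 i \sqrt{6}\right) 146 = 4818 + 292 i \sqrt{6}$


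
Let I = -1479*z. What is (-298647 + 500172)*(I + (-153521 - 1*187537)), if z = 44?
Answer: -81846154350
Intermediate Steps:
I = -65076 (I = -1479*44 = -65076)
(-298647 + 500172)*(I + (-153521 - 1*187537)) = (-298647 + 500172)*(-65076 + (-153521 - 1*187537)) = 201525*(-65076 + (-153521 - 187537)) = 201525*(-65076 - 341058) = 201525*(-406134) = -81846154350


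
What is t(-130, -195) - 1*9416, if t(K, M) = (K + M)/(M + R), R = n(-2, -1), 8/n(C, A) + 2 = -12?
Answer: -12888229/1369 ≈ -9414.3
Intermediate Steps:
n(C, A) = -4/7 (n(C, A) = 8/(-2 - 12) = 8/(-14) = 8*(-1/14) = -4/7)
R = -4/7 ≈ -0.57143
t(K, M) = (K + M)/(-4/7 + M) (t(K, M) = (K + M)/(M - 4/7) = (K + M)/(-4/7 + M))
t(-130, -195) - 1*9416 = 7*(-130 - 195)/(-4 + 7*(-195)) - 1*9416 = 7*(-325)/(-4 - 1365) - 9416 = 7*(-325)/(-1369) - 9416 = 7*(-1/1369)*(-325) - 9416 = 2275/1369 - 9416 = -12888229/1369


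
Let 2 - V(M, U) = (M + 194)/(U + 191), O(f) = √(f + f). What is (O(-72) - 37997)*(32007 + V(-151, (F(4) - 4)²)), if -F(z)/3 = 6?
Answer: -820964397904/675 + 86424128*I/225 ≈ -1.2162e+9 + 3.8411e+5*I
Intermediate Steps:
F(z) = -18 (F(z) = -3*6 = -18)
O(f) = √2*√f (O(f) = √(2*f) = √2*√f)
V(M, U) = 2 - (194 + M)/(191 + U) (V(M, U) = 2 - (M + 194)/(U + 191) = 2 - (194 + M)/(191 + U))
(O(-72) - 37997)*(32007 + V(-151, (F(4) - 4)²)) = (√2*√(-72) - 37997)*(32007 + (188 - 1*(-151) + 2*(-18 - 4)²)/(191 + (-18 - 4)²)) = (√2*(6*I*√2) - 37997)*(32007 + (188 + 151 + 2*(-22)²)/(191 + (-22)²)) = (12*I - 37997)*(32007 + (188 + 151 + 2*484)/(191 + 484)) = (-37997 + 12*I)*(32007 + (188 + 151 + 968)/675) = (-37997 + 12*I)*(32007 + (1/675)*1307) = (-37997 + 12*I)*(32007 + 1307/675) = (-37997 + 12*I)*(21606032/675) = -820964397904/675 + 86424128*I/225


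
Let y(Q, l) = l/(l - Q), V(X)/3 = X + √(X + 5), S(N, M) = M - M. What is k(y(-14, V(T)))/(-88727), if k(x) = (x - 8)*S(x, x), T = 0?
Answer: 0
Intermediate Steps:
S(N, M) = 0
V(X) = 3*X + 3*√(5 + X) (V(X) = 3*(X + √(X + 5)) = 3*(X + √(5 + X)) = 3*X + 3*√(5 + X))
k(x) = 0 (k(x) = (x - 8)*0 = (-8 + x)*0 = 0)
k(y(-14, V(T)))/(-88727) = 0/(-88727) = 0*(-1/88727) = 0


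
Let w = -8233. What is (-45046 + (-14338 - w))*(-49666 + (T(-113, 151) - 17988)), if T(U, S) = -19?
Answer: 3461541623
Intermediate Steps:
(-45046 + (-14338 - w))*(-49666 + (T(-113, 151) - 17988)) = (-45046 + (-14338 - 1*(-8233)))*(-49666 + (-19 - 17988)) = (-45046 + (-14338 + 8233))*(-49666 - 18007) = (-45046 - 6105)*(-67673) = -51151*(-67673) = 3461541623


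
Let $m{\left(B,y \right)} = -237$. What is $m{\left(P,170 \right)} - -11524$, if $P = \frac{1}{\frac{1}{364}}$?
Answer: $11287$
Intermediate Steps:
$P = 364$ ($P = \frac{1}{\frac{1}{364}} = 364$)
$m{\left(P,170 \right)} - -11524 = -237 - -11524 = -237 + 11524 = 11287$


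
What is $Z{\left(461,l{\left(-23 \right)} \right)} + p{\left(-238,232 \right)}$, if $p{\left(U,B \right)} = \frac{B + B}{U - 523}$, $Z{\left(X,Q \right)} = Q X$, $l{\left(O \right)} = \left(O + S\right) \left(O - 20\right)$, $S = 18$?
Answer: $\frac{75426051}{761} \approx 99114.0$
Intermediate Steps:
$l{\left(O \right)} = \left(-20 + O\right) \left(18 + O\right)$ ($l{\left(O \right)} = \left(O + 18\right) \left(O - 20\right) = \left(18 + O\right) \left(-20 + O\right) = \left(-20 + O\right) \left(18 + O\right)$)
$p{\left(U,B \right)} = \frac{2 B}{-523 + U}$
$Z{\left(461,l{\left(-23 \right)} \right)} + p{\left(-238,232 \right)} = \left(-360 + \left(-23\right)^{2} - -46\right) 461 + 2 \cdot 232 \frac{1}{-523 - 238} = \left(-360 + 529 + 46\right) 461 + 2 \cdot 232 \frac{1}{-761} = 215 \cdot 461 + 2 \cdot 232 \left(- \frac{1}{761}\right) = 99115 - \frac{464}{761} = \frac{75426051}{761}$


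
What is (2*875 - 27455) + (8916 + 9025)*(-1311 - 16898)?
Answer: -326713374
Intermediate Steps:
(2*875 - 27455) + (8916 + 9025)*(-1311 - 16898) = (1750 - 27455) + 17941*(-18209) = -25705 - 326687669 = -326713374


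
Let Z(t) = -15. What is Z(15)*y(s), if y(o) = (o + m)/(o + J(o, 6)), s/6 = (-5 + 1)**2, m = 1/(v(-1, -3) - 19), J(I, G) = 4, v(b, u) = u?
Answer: -6333/440 ≈ -14.393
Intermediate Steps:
m = -1/22 (m = 1/(-3 - 19) = 1/(-22) = -1/22 ≈ -0.045455)
s = 96 (s = 6*(-5 + 1)**2 = 6*(-4)**2 = 6*16 = 96)
y(o) = (-1/22 + o)/(4 + o) (y(o) = (o - 1/22)/(o + 4) = (-1/22 + o)/(4 + o))
Z(15)*y(s) = -15*(-1/22 + 96)/(4 + 96) = -15*2111/(100*22) = -3*2111/(20*22) = -15*2111/2200 = -6333/440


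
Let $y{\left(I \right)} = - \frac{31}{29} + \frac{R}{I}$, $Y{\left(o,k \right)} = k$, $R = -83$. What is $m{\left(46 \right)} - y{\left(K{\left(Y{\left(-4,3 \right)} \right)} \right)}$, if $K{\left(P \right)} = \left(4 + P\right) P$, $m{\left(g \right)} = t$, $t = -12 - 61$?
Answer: $- \frac{41399}{609} \approx -67.979$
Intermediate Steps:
$t = -73$ ($t = -12 - 61 = -73$)
$m{\left(g \right)} = -73$
$K{\left(P \right)} = P \left(4 + P\right)$
$y{\left(I \right)} = - \frac{31}{29} - \frac{83}{I}$
$m{\left(46 \right)} - y{\left(K{\left(Y{\left(-4,3 \right)} \right)} \right)} = -73 - \left(- \frac{31}{29} - \frac{83}{3 \left(4 + 3\right)}\right) = -73 - \left(- \frac{31}{29} - \frac{83}{3 \cdot 7}\right) = -73 - \left(- \frac{31}{29} - \frac{83}{21}\right) = -73 - - \frac{3058}{609} = -73 + \frac{3058}{609} = - \frac{41399}{609}$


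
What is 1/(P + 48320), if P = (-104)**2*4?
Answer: 1/91584 ≈ 1.0919e-5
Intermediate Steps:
P = 43264 (P = 10816*4 = 43264)
1/(P + 48320) = 1/(43264 + 48320) = 1/91584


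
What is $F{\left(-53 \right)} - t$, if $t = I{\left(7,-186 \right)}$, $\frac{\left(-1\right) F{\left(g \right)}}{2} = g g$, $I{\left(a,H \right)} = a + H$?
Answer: $-5439$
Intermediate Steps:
$I{\left(a,H \right)} = H + a$
$F{\left(g \right)} = - 2 g^{2}$ ($F{\left(g \right)} = - 2 g g = - 2 g^{2}$)
$t = -179$ ($t = -186 + 7 = -179$)
$F{\left(-53 \right)} - t = - 2 \left(-53\right)^{2} - -179 = \left(-2\right) 2809 + 179 = -5618 + 179 = -5439$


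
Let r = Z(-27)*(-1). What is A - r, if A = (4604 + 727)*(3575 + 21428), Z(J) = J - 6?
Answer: 133290960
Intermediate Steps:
Z(J) = -6 + J
A = 133290993 (A = 5331*25003 = 133290993)
r = 33 (r = (-6 - 27)*(-1) = -33*(-1) = 33)
A - r = 133290993 - 1*33 = 133290993 - 33 = 133290960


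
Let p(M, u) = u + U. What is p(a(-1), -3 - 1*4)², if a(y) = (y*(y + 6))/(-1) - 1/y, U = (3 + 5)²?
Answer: 3249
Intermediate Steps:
U = 64 (U = 8² = 64)
a(y) = -1/y - y*(6 + y) (a(y) = (y*(6 + y))*(-1) - 1/y = -y*(6 + y) - 1/y = -1/y - y*(6 + y))
p(M, u) = 64 + u (p(M, u) = u + 64 = 64 + u)
p(a(-1), -3 - 1*4)² = (64 + (-3 - 1*4))² = (64 + (-3 - 4))² = (64 - 7)² = 57² = 3249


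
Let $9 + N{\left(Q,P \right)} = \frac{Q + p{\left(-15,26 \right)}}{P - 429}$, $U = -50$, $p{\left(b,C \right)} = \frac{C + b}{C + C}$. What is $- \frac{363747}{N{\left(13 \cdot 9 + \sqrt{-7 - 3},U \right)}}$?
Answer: $\frac{2086267439623692}{53022918329} - \frac{471130934352 i \sqrt{10}}{53022918329} \approx 39347.0 - 28.098 i$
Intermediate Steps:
$p{\left(b,C \right)} = \frac{C + b}{2 C}$
$N{\left(Q,P \right)} = -9 + \frac{\frac{11}{52} + Q}{-429 + P}$ ($N{\left(Q,P \right)} = -9 + \frac{Q + \frac{26 - 15}{2 \cdot 26}}{P - 429} = -9 + \frac{Q + \frac{1}{2} \cdot \frac{1}{26} \cdot 11}{-429 + P} = -9 + \frac{Q + \frac{11}{52}}{-429 + P} = -9 + \frac{\frac{11}{52} + Q}{-429 + P}$)
$- \frac{363747}{N{\left(13 \cdot 9 + \sqrt{-7 - 3},U \right)}} = - \frac{363747}{\frac{1}{-429 - 50} \left(\frac{200783}{52} + \left(13 \cdot 9 + \sqrt{-7 - 3}\right) - -450\right)} = - \frac{363747}{\frac{1}{-479} \left(\frac{200783}{52} + \left(117 + \sqrt{-10}\right) + 450\right)} = - \frac{363747}{\left(- \frac{1}{479}\right) \left(\frac{200783}{52} + \left(117 + i \sqrt{10}\right) + 450\right)} = - \frac{363747}{\left(- \frac{1}{479}\right) \left(\frac{230267}{52} + i \sqrt{10}\right)} = - \frac{363747}{- \frac{230267}{24908} - \frac{i \sqrt{10}}{479}}$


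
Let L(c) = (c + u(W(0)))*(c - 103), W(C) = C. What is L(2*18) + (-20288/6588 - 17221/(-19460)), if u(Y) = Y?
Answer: -77376433573/32050620 ≈ -2414.2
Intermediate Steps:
L(c) = c*(-103 + c) (L(c) = (c + 0)*(c - 103) = c*(-103 + c))
L(2*18) + (-20288/6588 - 17221/(-19460)) = (2*18)*(-103 + 2*18) + (-20288/6588 - 17221/(-19460)) = 36*(-103 + 36) + (-20288*1/6588 - 17221*(-1/19460)) = 36*(-67) + (-5072/1647 + 17221/19460) = -2412 - 70338133/32050620 = -77376433573/32050620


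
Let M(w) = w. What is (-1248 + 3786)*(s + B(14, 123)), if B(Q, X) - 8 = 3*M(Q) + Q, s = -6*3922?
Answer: -59561784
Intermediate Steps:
s = -23532
B(Q, X) = 8 + 4*Q (B(Q, X) = 8 + (3*Q + Q) = 8 + 4*Q)
(-1248 + 3786)*(s + B(14, 123)) = (-1248 + 3786)*(-23532 + (8 + 4*14)) = 2538*(-23532 + (8 + 56)) = 2538*(-23532 + 64) = 2538*(-23468) = -59561784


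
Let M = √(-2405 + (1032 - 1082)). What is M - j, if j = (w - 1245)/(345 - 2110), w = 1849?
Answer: 604/1765 + I*√2455 ≈ 0.34221 + 49.548*I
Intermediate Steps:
j = -604/1765 (j = (1849 - 1245)/(345 - 2110) = 604/(-1765) = 604*(-1/1765) = -604/1765 ≈ -0.34221)
M = I*√2455 (M = √(-2405 - 50) = √(-2455) = I*√2455 ≈ 49.548*I)
M - j = I*√2455 - 1*(-604/1765) = I*√2455 + 604/1765 = 604/1765 + I*√2455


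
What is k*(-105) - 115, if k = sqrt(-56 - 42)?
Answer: -115 - 735*I*sqrt(2) ≈ -115.0 - 1039.4*I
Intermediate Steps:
k = 7*I*sqrt(2) (k = sqrt(-98) = 7*I*sqrt(2) ≈ 9.8995*I)
k*(-105) - 115 = (7*I*sqrt(2))*(-105) - 115 = -735*I*sqrt(2) - 115 = -115 - 735*I*sqrt(2)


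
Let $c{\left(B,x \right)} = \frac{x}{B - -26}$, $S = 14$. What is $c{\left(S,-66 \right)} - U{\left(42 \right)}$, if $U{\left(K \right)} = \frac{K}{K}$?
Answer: $- \frac{53}{20} \approx -2.65$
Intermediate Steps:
$U{\left(K \right)} = 1$
$c{\left(B,x \right)} = \frac{x}{26 + B}$ ($c{\left(B,x \right)} = \frac{x}{B + 26} = \frac{x}{26 + B}$)
$c{\left(S,-66 \right)} - U{\left(42 \right)} = - \frac{66}{26 + 14} - 1 = - \frac{66}{40} - 1 = \left(-66\right) \frac{1}{40} - 1 = - \frac{33}{20} - 1 = - \frac{53}{20}$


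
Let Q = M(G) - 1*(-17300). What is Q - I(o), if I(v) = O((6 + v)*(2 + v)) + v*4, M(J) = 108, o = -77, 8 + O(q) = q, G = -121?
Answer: 12399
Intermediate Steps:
O(q) = -8 + q
I(v) = -8 + 4*v + (2 + v)*(6 + v) (I(v) = (-8 + (6 + v)*(2 + v)) + v*4 = (-8 + (2 + v)*(6 + v)) + 4*v = -8 + 4*v + (2 + v)*(6 + v))
Q = 17408 (Q = 108 - 1*(-17300) = 108 + 17300 = 17408)
Q - I(o) = 17408 - (4 + (-77)² + 12*(-77)) = 17408 - (4 + 5929 - 924) = 17408 - 1*5009 = 17408 - 5009 = 12399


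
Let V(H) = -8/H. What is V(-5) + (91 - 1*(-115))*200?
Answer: 206008/5 ≈ 41202.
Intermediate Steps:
V(-5) + (91 - 1*(-115))*200 = -8/(-5) + (91 - 1*(-115))*200 = -8*(-⅕) + (91 + 115)*200 = 8/5 + 206*200 = 8/5 + 41200 = 206008/5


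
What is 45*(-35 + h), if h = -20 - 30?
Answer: -3825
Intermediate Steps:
h = -50
45*(-35 + h) = 45*(-35 - 50) = 45*(-85) = -3825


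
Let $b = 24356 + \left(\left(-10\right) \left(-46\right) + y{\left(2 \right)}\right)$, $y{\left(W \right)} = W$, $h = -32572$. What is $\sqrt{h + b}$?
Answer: $i \sqrt{7754} \approx 88.057 i$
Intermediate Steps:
$b = 24818$ ($b = 24356 + \left(\left(-10\right) \left(-46\right) + 2\right) = 24356 + \left(460 + 2\right) = 24356 + 462 = 24818$)
$\sqrt{h + b} = \sqrt{-32572 + 24818} = \sqrt{-7754} = i \sqrt{7754}$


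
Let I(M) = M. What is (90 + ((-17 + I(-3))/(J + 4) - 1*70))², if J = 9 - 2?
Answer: 40000/121 ≈ 330.58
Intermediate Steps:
J = 7
(90 + ((-17 + I(-3))/(J + 4) - 1*70))² = (90 + ((-17 - 3)/(7 + 4) - 1*70))² = (90 + (-20/11 - 70))² = (90 - 790/11)² = (200/11)² = 40000/121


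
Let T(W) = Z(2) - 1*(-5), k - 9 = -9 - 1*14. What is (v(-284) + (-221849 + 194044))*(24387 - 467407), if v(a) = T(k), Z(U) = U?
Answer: 12315069960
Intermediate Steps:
k = -14 (k = 9 + (-9 - 1*14) = 9 + (-9 - 14) = 9 - 23 = -14)
T(W) = 7 (T(W) = 2 - 1*(-5) = 2 + 5 = 7)
v(a) = 7
(v(-284) + (-221849 + 194044))*(24387 - 467407) = (7 + (-221849 + 194044))*(24387 - 467407) = (7 - 27805)*(-443020) = -27798*(-443020) = 12315069960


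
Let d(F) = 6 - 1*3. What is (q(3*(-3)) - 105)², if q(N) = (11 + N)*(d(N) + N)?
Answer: 13689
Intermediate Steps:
d(F) = 3 (d(F) = 6 - 3 = 3)
q(N) = (3 + N)*(11 + N) (q(N) = (11 + N)*(3 + N) = (3 + N)*(11 + N))
(q(3*(-3)) - 105)² = ((33 + (3*(-3))² + 14*(3*(-3))) - 105)² = ((33 + (-9)² + 14*(-9)) - 105)² = ((33 + 81 - 126) - 105)² = (-12 - 105)² = (-117)² = 13689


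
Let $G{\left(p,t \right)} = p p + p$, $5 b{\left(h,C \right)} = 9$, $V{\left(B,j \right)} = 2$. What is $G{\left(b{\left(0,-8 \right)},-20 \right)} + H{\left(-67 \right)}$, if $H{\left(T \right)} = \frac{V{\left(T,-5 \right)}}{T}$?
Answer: $\frac{8392}{1675} \approx 5.0101$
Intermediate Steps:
$b{\left(h,C \right)} = \frac{9}{5}$ ($b{\left(h,C \right)} = \frac{1}{5} \cdot 9 = \frac{9}{5}$)
$G{\left(p,t \right)} = p + p^{2}$ ($G{\left(p,t \right)} = p^{2} + p = p + p^{2}$)
$H{\left(T \right)} = \frac{2}{T}$
$G{\left(b{\left(0,-8 \right)},-20 \right)} + H{\left(-67 \right)} = \frac{9 \left(1 + \frac{9}{5}\right)}{5} + \frac{2}{-67} = \frac{9}{5} \cdot \frac{14}{5} + 2 \left(- \frac{1}{67}\right) = \frac{126}{25} - \frac{2}{67} = \frac{8392}{1675}$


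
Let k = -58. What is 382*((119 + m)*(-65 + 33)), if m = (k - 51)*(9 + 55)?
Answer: 83819968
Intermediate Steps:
m = -6976 (m = (-58 - 51)*(9 + 55) = -109*64 = -6976)
382*((119 + m)*(-65 + 33)) = 382*((119 - 6976)*(-65 + 33)) = 382*(-6857*(-32)) = 382*219424 = 83819968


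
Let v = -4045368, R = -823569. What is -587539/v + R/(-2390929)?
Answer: 4736403712123/9672187666872 ≈ 0.48969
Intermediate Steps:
-587539/v + R/(-2390929) = -587539/(-4045368) - 823569/(-2390929) = -587539*(-1/4045368) - 823569*(-1/2390929) = 587539/4045368 + 823569/2390929 = 4736403712123/9672187666872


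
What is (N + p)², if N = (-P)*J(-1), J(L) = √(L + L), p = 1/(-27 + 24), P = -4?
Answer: (1 - 12*I*√2)²/9 ≈ -31.889 - 3.7712*I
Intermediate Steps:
p = -⅓ (p = 1/(-3) = -⅓ ≈ -0.33333)
J(L) = √2*√L (J(L) = √(2*L) = √2*√L)
N = 4*I*√2 (N = (-1*(-4))*(√2*√(-1)) = 4*(√2*I) = 4*(I*√2) = 4*I*√2 ≈ 5.6569*I)
(N + p)² = (4*I*√2 - ⅓)² = (-⅓ + 4*I*√2)²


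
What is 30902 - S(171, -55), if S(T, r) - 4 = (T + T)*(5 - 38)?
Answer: 42184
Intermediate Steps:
S(T, r) = 4 - 66*T (S(T, r) = 4 + (T + T)*(5 - 38) = 4 + (2*T)*(-33) = 4 - 66*T)
30902 - S(171, -55) = 30902 - (4 - 66*171) = 30902 - (4 - 11286) = 30902 - 1*(-11282) = 30902 + 11282 = 42184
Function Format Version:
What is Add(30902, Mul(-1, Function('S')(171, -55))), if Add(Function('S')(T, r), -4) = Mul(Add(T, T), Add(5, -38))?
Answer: 42184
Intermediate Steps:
Function('S')(T, r) = Add(4, Mul(-66, T)) (Function('S')(T, r) = Add(4, Mul(Add(T, T), Add(5, -38))) = Add(4, Mul(Mul(2, T), -33)) = Add(4, Mul(-66, T)))
Add(30902, Mul(-1, Function('S')(171, -55))) = Add(30902, Mul(-1, Add(4, Mul(-66, 171)))) = Add(30902, Mul(-1, Add(4, -11286))) = Add(30902, Mul(-1, -11282)) = Add(30902, 11282) = 42184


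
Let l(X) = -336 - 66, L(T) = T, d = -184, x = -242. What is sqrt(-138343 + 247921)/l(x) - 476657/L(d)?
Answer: 476657/184 - sqrt(109578)/402 ≈ 2589.7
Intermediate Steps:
l(X) = -402
sqrt(-138343 + 247921)/l(x) - 476657/L(d) = sqrt(-138343 + 247921)/(-402) - 476657/(-184) = sqrt(109578)*(-1/402) - 476657*(-1/184) = -sqrt(109578)/402 + 476657/184 = 476657/184 - sqrt(109578)/402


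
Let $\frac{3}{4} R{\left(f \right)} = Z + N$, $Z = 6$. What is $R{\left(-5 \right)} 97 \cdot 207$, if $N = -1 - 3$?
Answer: $53544$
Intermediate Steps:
$N = -4$
$R{\left(f \right)} = \frac{8}{3}$ ($R{\left(f \right)} = \frac{4 \left(6 - 4\right)}{3} = \frac{4}{3} \cdot 2 = \frac{8}{3}$)
$R{\left(-5 \right)} 97 \cdot 207 = \frac{8}{3} \cdot 97 \cdot 207 = \frac{776}{3} \cdot 207 = 53544$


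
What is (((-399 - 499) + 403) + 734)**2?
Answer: 57121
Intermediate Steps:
(((-399 - 499) + 403) + 734)**2 = ((-898 + 403) + 734)**2 = (-495 + 734)**2 = 239**2 = 57121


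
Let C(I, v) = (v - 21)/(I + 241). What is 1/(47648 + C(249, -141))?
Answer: 245/11673679 ≈ 2.0987e-5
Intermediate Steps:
C(I, v) = (-21 + v)/(241 + I)
1/(47648 + C(249, -141)) = 1/(47648 + (-21 - 141)/(241 + 249)) = 1/(47648 - 162/490) = 1/(47648 + (1/490)*(-162)) = 1/(47648 - 81/245) = 1/(11673679/245) = 245/11673679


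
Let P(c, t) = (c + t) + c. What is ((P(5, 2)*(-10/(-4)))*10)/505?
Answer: 60/101 ≈ 0.59406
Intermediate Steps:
P(c, t) = t + 2*c
((P(5, 2)*(-10/(-4)))*10)/505 = (((2 + 2*5)*(-10/(-4)))*10)/505 = (((2 + 10)*(-10*(-¼)))*10)*(1/505) = ((12*(5/2))*10)*(1/505) = (30*10)*(1/505) = 300*(1/505) = 60/101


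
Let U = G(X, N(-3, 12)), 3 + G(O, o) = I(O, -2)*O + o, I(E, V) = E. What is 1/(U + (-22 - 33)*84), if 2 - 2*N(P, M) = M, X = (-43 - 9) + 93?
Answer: -1/2947 ≈ -0.00033933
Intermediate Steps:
X = 41 (X = -52 + 93 = 41)
N(P, M) = 1 - M/2
G(O, o) = -3 + o + O**2 (G(O, o) = -3 + (O*O + o) = -3 + (O**2 + o) = -3 + (o + O**2) = -3 + o + O**2)
U = 1673 (U = -3 + (1 - 1/2*12) + 41**2 = -3 + (1 - 6) + 1681 = -3 - 5 + 1681 = 1673)
1/(U + (-22 - 33)*84) = 1/(1673 + (-22 - 33)*84) = 1/(1673 - 55*84) = 1/(1673 - 4620) = 1/(-2947) = -1/2947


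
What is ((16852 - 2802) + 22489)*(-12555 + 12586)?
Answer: 1132709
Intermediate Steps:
((16852 - 2802) + 22489)*(-12555 + 12586) = (14050 + 22489)*31 = 36539*31 = 1132709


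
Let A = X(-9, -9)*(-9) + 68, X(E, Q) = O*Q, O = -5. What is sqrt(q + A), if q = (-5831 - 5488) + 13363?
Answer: sqrt(1707) ≈ 41.316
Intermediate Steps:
X(E, Q) = -5*Q
q = 2044 (q = -11319 + 13363 = 2044)
A = -337 (A = -5*(-9)*(-9) + 68 = 45*(-9) + 68 = -405 + 68 = -337)
sqrt(q + A) = sqrt(2044 - 337) = sqrt(1707)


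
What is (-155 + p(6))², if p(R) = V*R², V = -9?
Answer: 229441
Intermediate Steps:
p(R) = -9*R²
(-155 + p(6))² = (-155 - 9*6²)² = (-155 - 9*36)² = (-155 - 324)² = (-479)² = 229441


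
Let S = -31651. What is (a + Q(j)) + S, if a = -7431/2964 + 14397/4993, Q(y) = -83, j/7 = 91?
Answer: -156544631081/4933084 ≈ -31734.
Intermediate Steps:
j = 637 (j = 7*91 = 637)
a = 1856575/4933084 (a = -7431*1/2964 + 14397*(1/4993) = -2477/988 + 14397/4993 = 1856575/4933084 ≈ 0.37635)
(a + Q(j)) + S = (1856575/4933084 - 83) - 31651 = -407589397/4933084 - 31651 = -156544631081/4933084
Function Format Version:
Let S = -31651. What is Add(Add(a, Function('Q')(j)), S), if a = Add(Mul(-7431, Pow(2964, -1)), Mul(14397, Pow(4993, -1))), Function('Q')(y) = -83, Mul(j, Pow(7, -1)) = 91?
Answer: Rational(-156544631081, 4933084) ≈ -31734.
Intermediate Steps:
j = 637 (j = Mul(7, 91) = 637)
a = Rational(1856575, 4933084) (a = Add(Mul(-7431, Rational(1, 2964)), Mul(14397, Rational(1, 4993))) = Add(Rational(-2477, 988), Rational(14397, 4993)) = Rational(1856575, 4933084) ≈ 0.37635)
Add(Add(a, Function('Q')(j)), S) = Add(Add(Rational(1856575, 4933084), -83), -31651) = Add(Rational(-407589397, 4933084), -31651) = Rational(-156544631081, 4933084)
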